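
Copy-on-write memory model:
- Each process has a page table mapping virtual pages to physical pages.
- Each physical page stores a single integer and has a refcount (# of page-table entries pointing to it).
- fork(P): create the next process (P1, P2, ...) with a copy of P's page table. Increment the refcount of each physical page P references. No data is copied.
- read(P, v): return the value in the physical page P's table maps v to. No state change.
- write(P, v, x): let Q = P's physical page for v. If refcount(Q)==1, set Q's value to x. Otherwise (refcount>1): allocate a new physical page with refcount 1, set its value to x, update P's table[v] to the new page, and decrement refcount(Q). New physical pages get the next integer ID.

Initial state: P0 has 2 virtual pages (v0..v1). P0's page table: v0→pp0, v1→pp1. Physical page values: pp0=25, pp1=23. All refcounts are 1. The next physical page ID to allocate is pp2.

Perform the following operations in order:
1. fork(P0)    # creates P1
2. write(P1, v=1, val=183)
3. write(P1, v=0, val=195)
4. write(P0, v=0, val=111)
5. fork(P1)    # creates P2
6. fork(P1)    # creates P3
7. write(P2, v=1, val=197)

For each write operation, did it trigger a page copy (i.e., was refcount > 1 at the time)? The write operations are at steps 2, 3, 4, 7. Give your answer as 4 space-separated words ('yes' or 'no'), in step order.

Op 1: fork(P0) -> P1. 2 ppages; refcounts: pp0:2 pp1:2
Op 2: write(P1, v1, 183). refcount(pp1)=2>1 -> COPY to pp2. 3 ppages; refcounts: pp0:2 pp1:1 pp2:1
Op 3: write(P1, v0, 195). refcount(pp0)=2>1 -> COPY to pp3. 4 ppages; refcounts: pp0:1 pp1:1 pp2:1 pp3:1
Op 4: write(P0, v0, 111). refcount(pp0)=1 -> write in place. 4 ppages; refcounts: pp0:1 pp1:1 pp2:1 pp3:1
Op 5: fork(P1) -> P2. 4 ppages; refcounts: pp0:1 pp1:1 pp2:2 pp3:2
Op 6: fork(P1) -> P3. 4 ppages; refcounts: pp0:1 pp1:1 pp2:3 pp3:3
Op 7: write(P2, v1, 197). refcount(pp2)=3>1 -> COPY to pp4. 5 ppages; refcounts: pp0:1 pp1:1 pp2:2 pp3:3 pp4:1

yes yes no yes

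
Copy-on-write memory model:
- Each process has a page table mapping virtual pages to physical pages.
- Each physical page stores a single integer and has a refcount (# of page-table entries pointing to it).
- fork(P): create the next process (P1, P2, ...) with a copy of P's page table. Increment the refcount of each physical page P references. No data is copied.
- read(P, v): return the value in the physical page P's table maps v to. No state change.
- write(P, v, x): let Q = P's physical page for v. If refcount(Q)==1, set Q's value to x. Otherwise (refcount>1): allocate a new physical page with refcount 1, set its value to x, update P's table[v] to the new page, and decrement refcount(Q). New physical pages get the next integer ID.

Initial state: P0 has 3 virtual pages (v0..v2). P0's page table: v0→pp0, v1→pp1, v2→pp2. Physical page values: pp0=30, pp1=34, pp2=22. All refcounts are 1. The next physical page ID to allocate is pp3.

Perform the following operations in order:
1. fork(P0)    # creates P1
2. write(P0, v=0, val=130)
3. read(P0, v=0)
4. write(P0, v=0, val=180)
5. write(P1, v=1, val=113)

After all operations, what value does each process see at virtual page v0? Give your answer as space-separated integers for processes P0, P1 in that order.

Answer: 180 30

Derivation:
Op 1: fork(P0) -> P1. 3 ppages; refcounts: pp0:2 pp1:2 pp2:2
Op 2: write(P0, v0, 130). refcount(pp0)=2>1 -> COPY to pp3. 4 ppages; refcounts: pp0:1 pp1:2 pp2:2 pp3:1
Op 3: read(P0, v0) -> 130. No state change.
Op 4: write(P0, v0, 180). refcount(pp3)=1 -> write in place. 4 ppages; refcounts: pp0:1 pp1:2 pp2:2 pp3:1
Op 5: write(P1, v1, 113). refcount(pp1)=2>1 -> COPY to pp4. 5 ppages; refcounts: pp0:1 pp1:1 pp2:2 pp3:1 pp4:1
P0: v0 -> pp3 = 180
P1: v0 -> pp0 = 30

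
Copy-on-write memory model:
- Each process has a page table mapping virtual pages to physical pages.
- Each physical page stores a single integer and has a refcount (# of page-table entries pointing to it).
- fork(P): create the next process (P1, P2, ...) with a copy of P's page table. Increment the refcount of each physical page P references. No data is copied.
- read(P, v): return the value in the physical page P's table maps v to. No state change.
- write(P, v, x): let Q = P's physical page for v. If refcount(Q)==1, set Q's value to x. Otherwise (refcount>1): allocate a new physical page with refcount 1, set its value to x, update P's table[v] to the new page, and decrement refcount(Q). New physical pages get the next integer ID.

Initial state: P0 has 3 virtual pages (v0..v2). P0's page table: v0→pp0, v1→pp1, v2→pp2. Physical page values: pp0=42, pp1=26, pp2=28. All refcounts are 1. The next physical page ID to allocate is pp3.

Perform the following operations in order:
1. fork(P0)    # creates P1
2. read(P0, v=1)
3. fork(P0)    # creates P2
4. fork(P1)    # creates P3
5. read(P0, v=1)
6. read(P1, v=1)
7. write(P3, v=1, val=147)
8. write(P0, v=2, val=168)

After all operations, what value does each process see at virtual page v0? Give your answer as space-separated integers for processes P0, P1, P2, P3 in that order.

Op 1: fork(P0) -> P1. 3 ppages; refcounts: pp0:2 pp1:2 pp2:2
Op 2: read(P0, v1) -> 26. No state change.
Op 3: fork(P0) -> P2. 3 ppages; refcounts: pp0:3 pp1:3 pp2:3
Op 4: fork(P1) -> P3. 3 ppages; refcounts: pp0:4 pp1:4 pp2:4
Op 5: read(P0, v1) -> 26. No state change.
Op 6: read(P1, v1) -> 26. No state change.
Op 7: write(P3, v1, 147). refcount(pp1)=4>1 -> COPY to pp3. 4 ppages; refcounts: pp0:4 pp1:3 pp2:4 pp3:1
Op 8: write(P0, v2, 168). refcount(pp2)=4>1 -> COPY to pp4. 5 ppages; refcounts: pp0:4 pp1:3 pp2:3 pp3:1 pp4:1
P0: v0 -> pp0 = 42
P1: v0 -> pp0 = 42
P2: v0 -> pp0 = 42
P3: v0 -> pp0 = 42

Answer: 42 42 42 42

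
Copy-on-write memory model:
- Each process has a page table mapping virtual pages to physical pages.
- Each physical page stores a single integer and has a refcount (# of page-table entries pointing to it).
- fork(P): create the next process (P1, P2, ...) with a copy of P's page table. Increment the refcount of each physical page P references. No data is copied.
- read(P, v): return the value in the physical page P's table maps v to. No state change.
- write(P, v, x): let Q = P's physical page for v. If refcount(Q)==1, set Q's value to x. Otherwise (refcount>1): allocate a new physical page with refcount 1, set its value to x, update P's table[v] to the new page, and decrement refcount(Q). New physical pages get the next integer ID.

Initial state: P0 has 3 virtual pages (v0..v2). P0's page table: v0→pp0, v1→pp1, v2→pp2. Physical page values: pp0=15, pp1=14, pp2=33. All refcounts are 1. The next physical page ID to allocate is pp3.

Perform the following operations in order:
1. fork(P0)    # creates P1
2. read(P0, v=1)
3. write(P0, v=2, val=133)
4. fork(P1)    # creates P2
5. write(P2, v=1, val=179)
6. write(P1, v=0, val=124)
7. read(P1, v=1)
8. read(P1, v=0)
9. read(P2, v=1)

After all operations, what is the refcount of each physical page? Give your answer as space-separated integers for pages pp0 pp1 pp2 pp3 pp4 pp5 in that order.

Op 1: fork(P0) -> P1. 3 ppages; refcounts: pp0:2 pp1:2 pp2:2
Op 2: read(P0, v1) -> 14. No state change.
Op 3: write(P0, v2, 133). refcount(pp2)=2>1 -> COPY to pp3. 4 ppages; refcounts: pp0:2 pp1:2 pp2:1 pp3:1
Op 4: fork(P1) -> P2. 4 ppages; refcounts: pp0:3 pp1:3 pp2:2 pp3:1
Op 5: write(P2, v1, 179). refcount(pp1)=3>1 -> COPY to pp4. 5 ppages; refcounts: pp0:3 pp1:2 pp2:2 pp3:1 pp4:1
Op 6: write(P1, v0, 124). refcount(pp0)=3>1 -> COPY to pp5. 6 ppages; refcounts: pp0:2 pp1:2 pp2:2 pp3:1 pp4:1 pp5:1
Op 7: read(P1, v1) -> 14. No state change.
Op 8: read(P1, v0) -> 124. No state change.
Op 9: read(P2, v1) -> 179. No state change.

Answer: 2 2 2 1 1 1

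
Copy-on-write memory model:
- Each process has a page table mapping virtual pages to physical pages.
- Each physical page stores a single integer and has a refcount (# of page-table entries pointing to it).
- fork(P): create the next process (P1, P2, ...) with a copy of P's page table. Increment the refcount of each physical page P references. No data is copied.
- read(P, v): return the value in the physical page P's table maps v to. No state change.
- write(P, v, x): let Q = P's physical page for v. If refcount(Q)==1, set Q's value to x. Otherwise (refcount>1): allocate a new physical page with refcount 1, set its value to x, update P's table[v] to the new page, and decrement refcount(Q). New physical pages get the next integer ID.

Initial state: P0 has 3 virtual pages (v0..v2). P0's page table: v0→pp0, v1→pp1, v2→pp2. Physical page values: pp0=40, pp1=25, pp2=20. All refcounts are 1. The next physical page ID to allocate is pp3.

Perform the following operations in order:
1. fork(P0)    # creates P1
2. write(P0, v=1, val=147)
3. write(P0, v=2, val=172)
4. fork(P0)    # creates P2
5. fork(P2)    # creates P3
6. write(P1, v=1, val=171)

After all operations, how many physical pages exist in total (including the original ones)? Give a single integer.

Op 1: fork(P0) -> P1. 3 ppages; refcounts: pp0:2 pp1:2 pp2:2
Op 2: write(P0, v1, 147). refcount(pp1)=2>1 -> COPY to pp3. 4 ppages; refcounts: pp0:2 pp1:1 pp2:2 pp3:1
Op 3: write(P0, v2, 172). refcount(pp2)=2>1 -> COPY to pp4. 5 ppages; refcounts: pp0:2 pp1:1 pp2:1 pp3:1 pp4:1
Op 4: fork(P0) -> P2. 5 ppages; refcounts: pp0:3 pp1:1 pp2:1 pp3:2 pp4:2
Op 5: fork(P2) -> P3. 5 ppages; refcounts: pp0:4 pp1:1 pp2:1 pp3:3 pp4:3
Op 6: write(P1, v1, 171). refcount(pp1)=1 -> write in place. 5 ppages; refcounts: pp0:4 pp1:1 pp2:1 pp3:3 pp4:3

Answer: 5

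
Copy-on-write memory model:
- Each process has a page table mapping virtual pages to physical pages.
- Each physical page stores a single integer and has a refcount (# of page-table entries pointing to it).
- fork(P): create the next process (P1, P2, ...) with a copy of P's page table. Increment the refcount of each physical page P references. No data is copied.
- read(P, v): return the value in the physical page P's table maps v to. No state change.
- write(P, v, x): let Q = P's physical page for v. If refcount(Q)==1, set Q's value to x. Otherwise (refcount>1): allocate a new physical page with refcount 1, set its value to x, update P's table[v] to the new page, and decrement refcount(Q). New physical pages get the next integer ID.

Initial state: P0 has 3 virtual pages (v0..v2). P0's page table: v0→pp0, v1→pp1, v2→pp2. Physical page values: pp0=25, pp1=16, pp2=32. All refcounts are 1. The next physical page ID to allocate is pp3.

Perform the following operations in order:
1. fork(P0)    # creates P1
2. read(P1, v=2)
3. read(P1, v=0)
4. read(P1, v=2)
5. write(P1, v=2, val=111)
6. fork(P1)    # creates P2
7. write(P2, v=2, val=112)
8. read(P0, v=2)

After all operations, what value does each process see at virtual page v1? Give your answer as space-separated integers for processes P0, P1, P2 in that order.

Op 1: fork(P0) -> P1. 3 ppages; refcounts: pp0:2 pp1:2 pp2:2
Op 2: read(P1, v2) -> 32. No state change.
Op 3: read(P1, v0) -> 25. No state change.
Op 4: read(P1, v2) -> 32. No state change.
Op 5: write(P1, v2, 111). refcount(pp2)=2>1 -> COPY to pp3. 4 ppages; refcounts: pp0:2 pp1:2 pp2:1 pp3:1
Op 6: fork(P1) -> P2. 4 ppages; refcounts: pp0:3 pp1:3 pp2:1 pp3:2
Op 7: write(P2, v2, 112). refcount(pp3)=2>1 -> COPY to pp4. 5 ppages; refcounts: pp0:3 pp1:3 pp2:1 pp3:1 pp4:1
Op 8: read(P0, v2) -> 32. No state change.
P0: v1 -> pp1 = 16
P1: v1 -> pp1 = 16
P2: v1 -> pp1 = 16

Answer: 16 16 16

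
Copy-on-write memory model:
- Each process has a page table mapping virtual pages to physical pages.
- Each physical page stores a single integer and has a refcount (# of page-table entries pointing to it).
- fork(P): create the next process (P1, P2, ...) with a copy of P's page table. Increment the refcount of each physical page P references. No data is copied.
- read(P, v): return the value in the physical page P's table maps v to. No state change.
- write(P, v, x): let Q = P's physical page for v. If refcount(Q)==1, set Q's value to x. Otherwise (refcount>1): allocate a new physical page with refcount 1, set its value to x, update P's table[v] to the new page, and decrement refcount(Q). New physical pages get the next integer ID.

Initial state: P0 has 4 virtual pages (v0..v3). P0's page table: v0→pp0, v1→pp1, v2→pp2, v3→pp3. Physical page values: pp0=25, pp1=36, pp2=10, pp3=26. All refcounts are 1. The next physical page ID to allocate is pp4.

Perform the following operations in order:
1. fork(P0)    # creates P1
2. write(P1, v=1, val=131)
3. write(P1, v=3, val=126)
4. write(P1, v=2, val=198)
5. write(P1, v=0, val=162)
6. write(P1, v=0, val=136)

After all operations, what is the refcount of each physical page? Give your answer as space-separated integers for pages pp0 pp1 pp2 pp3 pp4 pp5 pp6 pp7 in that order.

Op 1: fork(P0) -> P1. 4 ppages; refcounts: pp0:2 pp1:2 pp2:2 pp3:2
Op 2: write(P1, v1, 131). refcount(pp1)=2>1 -> COPY to pp4. 5 ppages; refcounts: pp0:2 pp1:1 pp2:2 pp3:2 pp4:1
Op 3: write(P1, v3, 126). refcount(pp3)=2>1 -> COPY to pp5. 6 ppages; refcounts: pp0:2 pp1:1 pp2:2 pp3:1 pp4:1 pp5:1
Op 4: write(P1, v2, 198). refcount(pp2)=2>1 -> COPY to pp6. 7 ppages; refcounts: pp0:2 pp1:1 pp2:1 pp3:1 pp4:1 pp5:1 pp6:1
Op 5: write(P1, v0, 162). refcount(pp0)=2>1 -> COPY to pp7. 8 ppages; refcounts: pp0:1 pp1:1 pp2:1 pp3:1 pp4:1 pp5:1 pp6:1 pp7:1
Op 6: write(P1, v0, 136). refcount(pp7)=1 -> write in place. 8 ppages; refcounts: pp0:1 pp1:1 pp2:1 pp3:1 pp4:1 pp5:1 pp6:1 pp7:1

Answer: 1 1 1 1 1 1 1 1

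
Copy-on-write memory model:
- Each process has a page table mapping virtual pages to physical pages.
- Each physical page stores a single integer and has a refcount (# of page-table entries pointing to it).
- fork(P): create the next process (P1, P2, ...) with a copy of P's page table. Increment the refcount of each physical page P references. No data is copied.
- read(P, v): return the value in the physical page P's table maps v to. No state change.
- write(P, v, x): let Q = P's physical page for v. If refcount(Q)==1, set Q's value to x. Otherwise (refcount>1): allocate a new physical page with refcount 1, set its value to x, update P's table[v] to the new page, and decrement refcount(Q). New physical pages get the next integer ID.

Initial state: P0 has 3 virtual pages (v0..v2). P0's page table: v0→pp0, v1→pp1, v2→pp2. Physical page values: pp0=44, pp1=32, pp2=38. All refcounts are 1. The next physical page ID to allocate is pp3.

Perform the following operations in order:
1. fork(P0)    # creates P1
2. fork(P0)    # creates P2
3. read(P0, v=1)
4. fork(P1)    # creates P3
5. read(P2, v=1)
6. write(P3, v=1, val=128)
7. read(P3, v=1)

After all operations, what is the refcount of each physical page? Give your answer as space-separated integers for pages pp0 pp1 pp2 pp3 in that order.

Answer: 4 3 4 1

Derivation:
Op 1: fork(P0) -> P1. 3 ppages; refcounts: pp0:2 pp1:2 pp2:2
Op 2: fork(P0) -> P2. 3 ppages; refcounts: pp0:3 pp1:3 pp2:3
Op 3: read(P0, v1) -> 32. No state change.
Op 4: fork(P1) -> P3. 3 ppages; refcounts: pp0:4 pp1:4 pp2:4
Op 5: read(P2, v1) -> 32. No state change.
Op 6: write(P3, v1, 128). refcount(pp1)=4>1 -> COPY to pp3. 4 ppages; refcounts: pp0:4 pp1:3 pp2:4 pp3:1
Op 7: read(P3, v1) -> 128. No state change.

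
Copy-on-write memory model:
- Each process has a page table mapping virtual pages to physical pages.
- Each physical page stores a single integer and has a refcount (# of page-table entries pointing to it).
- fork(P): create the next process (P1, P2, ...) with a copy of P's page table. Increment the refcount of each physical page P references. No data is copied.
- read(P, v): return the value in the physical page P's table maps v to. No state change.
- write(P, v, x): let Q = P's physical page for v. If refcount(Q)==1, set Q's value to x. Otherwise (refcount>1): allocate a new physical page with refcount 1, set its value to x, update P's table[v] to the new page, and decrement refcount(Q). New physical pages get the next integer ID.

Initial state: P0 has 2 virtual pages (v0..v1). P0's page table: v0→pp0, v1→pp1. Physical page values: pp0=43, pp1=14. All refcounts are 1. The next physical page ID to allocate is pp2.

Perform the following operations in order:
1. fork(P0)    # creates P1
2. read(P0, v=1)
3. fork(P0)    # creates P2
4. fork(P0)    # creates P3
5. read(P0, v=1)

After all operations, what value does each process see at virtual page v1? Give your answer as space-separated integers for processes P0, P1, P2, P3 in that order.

Op 1: fork(P0) -> P1. 2 ppages; refcounts: pp0:2 pp1:2
Op 2: read(P0, v1) -> 14. No state change.
Op 3: fork(P0) -> P2. 2 ppages; refcounts: pp0:3 pp1:3
Op 4: fork(P0) -> P3. 2 ppages; refcounts: pp0:4 pp1:4
Op 5: read(P0, v1) -> 14. No state change.
P0: v1 -> pp1 = 14
P1: v1 -> pp1 = 14
P2: v1 -> pp1 = 14
P3: v1 -> pp1 = 14

Answer: 14 14 14 14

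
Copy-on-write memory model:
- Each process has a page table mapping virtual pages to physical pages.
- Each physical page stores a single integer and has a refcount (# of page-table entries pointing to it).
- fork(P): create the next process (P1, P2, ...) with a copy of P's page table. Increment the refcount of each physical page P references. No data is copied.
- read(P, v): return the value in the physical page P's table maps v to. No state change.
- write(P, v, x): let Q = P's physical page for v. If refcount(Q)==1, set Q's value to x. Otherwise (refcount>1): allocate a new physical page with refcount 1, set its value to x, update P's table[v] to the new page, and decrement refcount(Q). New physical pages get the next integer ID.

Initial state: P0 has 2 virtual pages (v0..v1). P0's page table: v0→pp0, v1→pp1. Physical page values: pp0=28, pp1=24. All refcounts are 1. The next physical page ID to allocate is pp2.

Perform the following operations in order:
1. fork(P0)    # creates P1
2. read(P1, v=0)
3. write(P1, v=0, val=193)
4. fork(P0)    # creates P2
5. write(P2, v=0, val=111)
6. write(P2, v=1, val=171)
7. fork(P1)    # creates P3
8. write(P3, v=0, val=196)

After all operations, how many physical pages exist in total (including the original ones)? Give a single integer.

Op 1: fork(P0) -> P1. 2 ppages; refcounts: pp0:2 pp1:2
Op 2: read(P1, v0) -> 28. No state change.
Op 3: write(P1, v0, 193). refcount(pp0)=2>1 -> COPY to pp2. 3 ppages; refcounts: pp0:1 pp1:2 pp2:1
Op 4: fork(P0) -> P2. 3 ppages; refcounts: pp0:2 pp1:3 pp2:1
Op 5: write(P2, v0, 111). refcount(pp0)=2>1 -> COPY to pp3. 4 ppages; refcounts: pp0:1 pp1:3 pp2:1 pp3:1
Op 6: write(P2, v1, 171). refcount(pp1)=3>1 -> COPY to pp4. 5 ppages; refcounts: pp0:1 pp1:2 pp2:1 pp3:1 pp4:1
Op 7: fork(P1) -> P3. 5 ppages; refcounts: pp0:1 pp1:3 pp2:2 pp3:1 pp4:1
Op 8: write(P3, v0, 196). refcount(pp2)=2>1 -> COPY to pp5. 6 ppages; refcounts: pp0:1 pp1:3 pp2:1 pp3:1 pp4:1 pp5:1

Answer: 6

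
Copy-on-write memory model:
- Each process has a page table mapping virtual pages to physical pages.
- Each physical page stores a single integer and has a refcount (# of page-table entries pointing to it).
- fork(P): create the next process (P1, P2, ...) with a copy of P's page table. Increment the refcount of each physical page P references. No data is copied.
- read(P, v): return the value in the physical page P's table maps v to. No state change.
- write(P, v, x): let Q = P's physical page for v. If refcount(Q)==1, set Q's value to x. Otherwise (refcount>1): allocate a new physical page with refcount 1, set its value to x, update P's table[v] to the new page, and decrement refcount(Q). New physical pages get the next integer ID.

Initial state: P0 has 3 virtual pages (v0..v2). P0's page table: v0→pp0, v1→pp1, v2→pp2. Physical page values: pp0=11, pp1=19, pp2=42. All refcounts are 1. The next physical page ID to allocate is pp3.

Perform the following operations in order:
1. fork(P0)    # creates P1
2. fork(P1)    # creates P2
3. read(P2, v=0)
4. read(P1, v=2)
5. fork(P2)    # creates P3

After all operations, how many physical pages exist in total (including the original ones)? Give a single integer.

Op 1: fork(P0) -> P1. 3 ppages; refcounts: pp0:2 pp1:2 pp2:2
Op 2: fork(P1) -> P2. 3 ppages; refcounts: pp0:3 pp1:3 pp2:3
Op 3: read(P2, v0) -> 11. No state change.
Op 4: read(P1, v2) -> 42. No state change.
Op 5: fork(P2) -> P3. 3 ppages; refcounts: pp0:4 pp1:4 pp2:4

Answer: 3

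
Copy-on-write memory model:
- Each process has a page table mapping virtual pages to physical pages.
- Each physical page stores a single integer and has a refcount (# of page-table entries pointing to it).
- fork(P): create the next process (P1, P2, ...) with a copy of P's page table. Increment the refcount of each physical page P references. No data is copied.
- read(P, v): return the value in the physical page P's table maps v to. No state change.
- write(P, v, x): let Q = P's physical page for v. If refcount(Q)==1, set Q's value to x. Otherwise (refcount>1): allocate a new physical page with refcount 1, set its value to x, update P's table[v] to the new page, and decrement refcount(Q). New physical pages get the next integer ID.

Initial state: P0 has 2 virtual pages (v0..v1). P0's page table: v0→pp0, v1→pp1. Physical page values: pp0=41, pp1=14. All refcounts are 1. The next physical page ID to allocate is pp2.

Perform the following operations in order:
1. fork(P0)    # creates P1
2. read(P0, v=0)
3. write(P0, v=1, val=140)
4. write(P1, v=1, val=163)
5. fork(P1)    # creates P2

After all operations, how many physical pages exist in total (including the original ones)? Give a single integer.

Op 1: fork(P0) -> P1. 2 ppages; refcounts: pp0:2 pp1:2
Op 2: read(P0, v0) -> 41. No state change.
Op 3: write(P0, v1, 140). refcount(pp1)=2>1 -> COPY to pp2. 3 ppages; refcounts: pp0:2 pp1:1 pp2:1
Op 4: write(P1, v1, 163). refcount(pp1)=1 -> write in place. 3 ppages; refcounts: pp0:2 pp1:1 pp2:1
Op 5: fork(P1) -> P2. 3 ppages; refcounts: pp0:3 pp1:2 pp2:1

Answer: 3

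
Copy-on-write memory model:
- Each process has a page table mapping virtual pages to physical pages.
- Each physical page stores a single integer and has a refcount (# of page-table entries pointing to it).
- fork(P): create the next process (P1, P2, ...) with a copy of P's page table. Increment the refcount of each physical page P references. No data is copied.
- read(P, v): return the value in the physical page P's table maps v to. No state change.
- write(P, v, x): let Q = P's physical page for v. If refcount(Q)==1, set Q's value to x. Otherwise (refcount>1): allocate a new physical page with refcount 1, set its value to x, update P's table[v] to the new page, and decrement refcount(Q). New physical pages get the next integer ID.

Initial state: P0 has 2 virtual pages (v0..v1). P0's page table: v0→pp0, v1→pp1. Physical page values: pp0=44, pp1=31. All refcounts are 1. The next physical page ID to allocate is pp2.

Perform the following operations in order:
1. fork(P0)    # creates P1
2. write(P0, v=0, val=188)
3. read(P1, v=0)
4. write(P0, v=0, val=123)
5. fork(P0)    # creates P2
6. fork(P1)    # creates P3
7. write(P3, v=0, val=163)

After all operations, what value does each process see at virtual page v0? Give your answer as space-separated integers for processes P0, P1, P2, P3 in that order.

Answer: 123 44 123 163

Derivation:
Op 1: fork(P0) -> P1. 2 ppages; refcounts: pp0:2 pp1:2
Op 2: write(P0, v0, 188). refcount(pp0)=2>1 -> COPY to pp2. 3 ppages; refcounts: pp0:1 pp1:2 pp2:1
Op 3: read(P1, v0) -> 44. No state change.
Op 4: write(P0, v0, 123). refcount(pp2)=1 -> write in place. 3 ppages; refcounts: pp0:1 pp1:2 pp2:1
Op 5: fork(P0) -> P2. 3 ppages; refcounts: pp0:1 pp1:3 pp2:2
Op 6: fork(P1) -> P3. 3 ppages; refcounts: pp0:2 pp1:4 pp2:2
Op 7: write(P3, v0, 163). refcount(pp0)=2>1 -> COPY to pp3. 4 ppages; refcounts: pp0:1 pp1:4 pp2:2 pp3:1
P0: v0 -> pp2 = 123
P1: v0 -> pp0 = 44
P2: v0 -> pp2 = 123
P3: v0 -> pp3 = 163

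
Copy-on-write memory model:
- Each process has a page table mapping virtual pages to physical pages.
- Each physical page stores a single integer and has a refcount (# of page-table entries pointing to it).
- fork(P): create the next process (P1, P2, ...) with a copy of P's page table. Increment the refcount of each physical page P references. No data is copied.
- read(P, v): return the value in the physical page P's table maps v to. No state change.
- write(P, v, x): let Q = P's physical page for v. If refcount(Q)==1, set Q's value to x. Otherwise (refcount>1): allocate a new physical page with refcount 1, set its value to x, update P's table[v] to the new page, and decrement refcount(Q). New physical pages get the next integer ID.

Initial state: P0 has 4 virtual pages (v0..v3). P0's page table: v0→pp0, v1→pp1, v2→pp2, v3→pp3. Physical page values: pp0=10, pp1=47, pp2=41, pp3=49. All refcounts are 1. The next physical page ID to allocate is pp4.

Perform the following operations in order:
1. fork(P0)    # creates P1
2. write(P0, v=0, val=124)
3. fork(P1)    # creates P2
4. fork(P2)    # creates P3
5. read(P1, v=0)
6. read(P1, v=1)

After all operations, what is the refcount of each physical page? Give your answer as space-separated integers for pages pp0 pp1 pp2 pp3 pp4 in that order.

Op 1: fork(P0) -> P1. 4 ppages; refcounts: pp0:2 pp1:2 pp2:2 pp3:2
Op 2: write(P0, v0, 124). refcount(pp0)=2>1 -> COPY to pp4. 5 ppages; refcounts: pp0:1 pp1:2 pp2:2 pp3:2 pp4:1
Op 3: fork(P1) -> P2. 5 ppages; refcounts: pp0:2 pp1:3 pp2:3 pp3:3 pp4:1
Op 4: fork(P2) -> P3. 5 ppages; refcounts: pp0:3 pp1:4 pp2:4 pp3:4 pp4:1
Op 5: read(P1, v0) -> 10. No state change.
Op 6: read(P1, v1) -> 47. No state change.

Answer: 3 4 4 4 1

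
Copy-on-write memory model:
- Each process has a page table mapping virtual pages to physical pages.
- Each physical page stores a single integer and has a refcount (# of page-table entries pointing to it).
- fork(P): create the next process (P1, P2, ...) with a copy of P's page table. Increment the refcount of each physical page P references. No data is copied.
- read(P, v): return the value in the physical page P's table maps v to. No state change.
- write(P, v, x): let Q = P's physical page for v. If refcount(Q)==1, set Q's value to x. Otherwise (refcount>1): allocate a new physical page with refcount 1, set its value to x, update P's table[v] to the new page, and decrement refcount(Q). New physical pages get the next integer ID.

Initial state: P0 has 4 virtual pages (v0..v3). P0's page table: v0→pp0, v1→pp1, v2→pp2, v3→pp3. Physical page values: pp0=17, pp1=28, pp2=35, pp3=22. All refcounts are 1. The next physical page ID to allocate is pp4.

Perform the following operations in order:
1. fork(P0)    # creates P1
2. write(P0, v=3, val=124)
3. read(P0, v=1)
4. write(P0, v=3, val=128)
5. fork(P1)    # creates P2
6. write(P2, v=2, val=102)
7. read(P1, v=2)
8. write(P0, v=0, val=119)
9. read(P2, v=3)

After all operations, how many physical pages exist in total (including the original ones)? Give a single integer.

Answer: 7

Derivation:
Op 1: fork(P0) -> P1. 4 ppages; refcounts: pp0:2 pp1:2 pp2:2 pp3:2
Op 2: write(P0, v3, 124). refcount(pp3)=2>1 -> COPY to pp4. 5 ppages; refcounts: pp0:2 pp1:2 pp2:2 pp3:1 pp4:1
Op 3: read(P0, v1) -> 28. No state change.
Op 4: write(P0, v3, 128). refcount(pp4)=1 -> write in place. 5 ppages; refcounts: pp0:2 pp1:2 pp2:2 pp3:1 pp4:1
Op 5: fork(P1) -> P2. 5 ppages; refcounts: pp0:3 pp1:3 pp2:3 pp3:2 pp4:1
Op 6: write(P2, v2, 102). refcount(pp2)=3>1 -> COPY to pp5. 6 ppages; refcounts: pp0:3 pp1:3 pp2:2 pp3:2 pp4:1 pp5:1
Op 7: read(P1, v2) -> 35. No state change.
Op 8: write(P0, v0, 119). refcount(pp0)=3>1 -> COPY to pp6. 7 ppages; refcounts: pp0:2 pp1:3 pp2:2 pp3:2 pp4:1 pp5:1 pp6:1
Op 9: read(P2, v3) -> 22. No state change.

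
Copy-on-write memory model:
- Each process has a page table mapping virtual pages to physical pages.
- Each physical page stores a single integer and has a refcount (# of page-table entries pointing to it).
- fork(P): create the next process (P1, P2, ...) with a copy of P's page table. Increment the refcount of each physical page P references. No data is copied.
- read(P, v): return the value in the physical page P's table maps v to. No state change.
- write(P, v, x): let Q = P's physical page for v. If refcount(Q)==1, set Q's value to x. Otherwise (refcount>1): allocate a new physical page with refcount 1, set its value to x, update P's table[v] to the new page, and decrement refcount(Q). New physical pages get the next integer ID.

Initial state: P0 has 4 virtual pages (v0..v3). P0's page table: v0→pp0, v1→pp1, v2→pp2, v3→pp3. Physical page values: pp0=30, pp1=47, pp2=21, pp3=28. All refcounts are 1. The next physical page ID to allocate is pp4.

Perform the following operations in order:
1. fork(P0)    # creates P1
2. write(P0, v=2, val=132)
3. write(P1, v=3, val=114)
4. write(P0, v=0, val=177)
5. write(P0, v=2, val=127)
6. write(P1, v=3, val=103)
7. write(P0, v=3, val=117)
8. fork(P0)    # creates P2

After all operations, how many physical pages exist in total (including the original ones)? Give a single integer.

Answer: 7

Derivation:
Op 1: fork(P0) -> P1. 4 ppages; refcounts: pp0:2 pp1:2 pp2:2 pp3:2
Op 2: write(P0, v2, 132). refcount(pp2)=2>1 -> COPY to pp4. 5 ppages; refcounts: pp0:2 pp1:2 pp2:1 pp3:2 pp4:1
Op 3: write(P1, v3, 114). refcount(pp3)=2>1 -> COPY to pp5. 6 ppages; refcounts: pp0:2 pp1:2 pp2:1 pp3:1 pp4:1 pp5:1
Op 4: write(P0, v0, 177). refcount(pp0)=2>1 -> COPY to pp6. 7 ppages; refcounts: pp0:1 pp1:2 pp2:1 pp3:1 pp4:1 pp5:1 pp6:1
Op 5: write(P0, v2, 127). refcount(pp4)=1 -> write in place. 7 ppages; refcounts: pp0:1 pp1:2 pp2:1 pp3:1 pp4:1 pp5:1 pp6:1
Op 6: write(P1, v3, 103). refcount(pp5)=1 -> write in place. 7 ppages; refcounts: pp0:1 pp1:2 pp2:1 pp3:1 pp4:1 pp5:1 pp6:1
Op 7: write(P0, v3, 117). refcount(pp3)=1 -> write in place. 7 ppages; refcounts: pp0:1 pp1:2 pp2:1 pp3:1 pp4:1 pp5:1 pp6:1
Op 8: fork(P0) -> P2. 7 ppages; refcounts: pp0:1 pp1:3 pp2:1 pp3:2 pp4:2 pp5:1 pp6:2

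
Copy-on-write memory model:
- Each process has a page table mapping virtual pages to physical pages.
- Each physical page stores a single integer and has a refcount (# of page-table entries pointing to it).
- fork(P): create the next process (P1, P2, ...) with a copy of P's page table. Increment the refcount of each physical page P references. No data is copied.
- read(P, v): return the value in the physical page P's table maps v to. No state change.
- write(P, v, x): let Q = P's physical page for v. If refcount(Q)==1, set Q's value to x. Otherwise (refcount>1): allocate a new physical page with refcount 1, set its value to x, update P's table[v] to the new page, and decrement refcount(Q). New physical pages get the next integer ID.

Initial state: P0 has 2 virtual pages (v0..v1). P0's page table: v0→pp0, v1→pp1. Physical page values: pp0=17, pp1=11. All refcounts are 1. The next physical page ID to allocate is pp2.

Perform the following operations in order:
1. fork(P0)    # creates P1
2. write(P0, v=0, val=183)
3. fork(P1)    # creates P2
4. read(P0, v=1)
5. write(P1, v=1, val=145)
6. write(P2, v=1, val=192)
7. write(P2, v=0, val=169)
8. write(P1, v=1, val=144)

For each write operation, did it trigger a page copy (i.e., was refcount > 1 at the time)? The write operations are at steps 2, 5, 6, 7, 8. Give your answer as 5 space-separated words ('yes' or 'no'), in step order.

Op 1: fork(P0) -> P1. 2 ppages; refcounts: pp0:2 pp1:2
Op 2: write(P0, v0, 183). refcount(pp0)=2>1 -> COPY to pp2. 3 ppages; refcounts: pp0:1 pp1:2 pp2:1
Op 3: fork(P1) -> P2. 3 ppages; refcounts: pp0:2 pp1:3 pp2:1
Op 4: read(P0, v1) -> 11. No state change.
Op 5: write(P1, v1, 145). refcount(pp1)=3>1 -> COPY to pp3. 4 ppages; refcounts: pp0:2 pp1:2 pp2:1 pp3:1
Op 6: write(P2, v1, 192). refcount(pp1)=2>1 -> COPY to pp4. 5 ppages; refcounts: pp0:2 pp1:1 pp2:1 pp3:1 pp4:1
Op 7: write(P2, v0, 169). refcount(pp0)=2>1 -> COPY to pp5. 6 ppages; refcounts: pp0:1 pp1:1 pp2:1 pp3:1 pp4:1 pp5:1
Op 8: write(P1, v1, 144). refcount(pp3)=1 -> write in place. 6 ppages; refcounts: pp0:1 pp1:1 pp2:1 pp3:1 pp4:1 pp5:1

yes yes yes yes no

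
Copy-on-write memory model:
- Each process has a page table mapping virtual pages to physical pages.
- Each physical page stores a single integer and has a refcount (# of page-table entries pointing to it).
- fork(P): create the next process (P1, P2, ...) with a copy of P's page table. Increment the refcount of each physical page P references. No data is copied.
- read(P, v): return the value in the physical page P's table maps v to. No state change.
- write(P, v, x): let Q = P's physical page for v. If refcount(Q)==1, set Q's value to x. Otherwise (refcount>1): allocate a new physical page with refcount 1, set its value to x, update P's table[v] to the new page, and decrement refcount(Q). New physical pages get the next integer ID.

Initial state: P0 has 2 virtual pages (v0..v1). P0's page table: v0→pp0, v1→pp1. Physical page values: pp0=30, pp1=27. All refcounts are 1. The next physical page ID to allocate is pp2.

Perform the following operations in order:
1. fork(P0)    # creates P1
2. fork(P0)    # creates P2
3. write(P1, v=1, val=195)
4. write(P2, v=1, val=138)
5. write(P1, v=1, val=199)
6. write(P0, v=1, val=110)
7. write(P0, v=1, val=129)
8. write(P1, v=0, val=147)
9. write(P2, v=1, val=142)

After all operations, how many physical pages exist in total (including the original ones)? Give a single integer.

Answer: 5

Derivation:
Op 1: fork(P0) -> P1. 2 ppages; refcounts: pp0:2 pp1:2
Op 2: fork(P0) -> P2. 2 ppages; refcounts: pp0:3 pp1:3
Op 3: write(P1, v1, 195). refcount(pp1)=3>1 -> COPY to pp2. 3 ppages; refcounts: pp0:3 pp1:2 pp2:1
Op 4: write(P2, v1, 138). refcount(pp1)=2>1 -> COPY to pp3. 4 ppages; refcounts: pp0:3 pp1:1 pp2:1 pp3:1
Op 5: write(P1, v1, 199). refcount(pp2)=1 -> write in place. 4 ppages; refcounts: pp0:3 pp1:1 pp2:1 pp3:1
Op 6: write(P0, v1, 110). refcount(pp1)=1 -> write in place. 4 ppages; refcounts: pp0:3 pp1:1 pp2:1 pp3:1
Op 7: write(P0, v1, 129). refcount(pp1)=1 -> write in place. 4 ppages; refcounts: pp0:3 pp1:1 pp2:1 pp3:1
Op 8: write(P1, v0, 147). refcount(pp0)=3>1 -> COPY to pp4. 5 ppages; refcounts: pp0:2 pp1:1 pp2:1 pp3:1 pp4:1
Op 9: write(P2, v1, 142). refcount(pp3)=1 -> write in place. 5 ppages; refcounts: pp0:2 pp1:1 pp2:1 pp3:1 pp4:1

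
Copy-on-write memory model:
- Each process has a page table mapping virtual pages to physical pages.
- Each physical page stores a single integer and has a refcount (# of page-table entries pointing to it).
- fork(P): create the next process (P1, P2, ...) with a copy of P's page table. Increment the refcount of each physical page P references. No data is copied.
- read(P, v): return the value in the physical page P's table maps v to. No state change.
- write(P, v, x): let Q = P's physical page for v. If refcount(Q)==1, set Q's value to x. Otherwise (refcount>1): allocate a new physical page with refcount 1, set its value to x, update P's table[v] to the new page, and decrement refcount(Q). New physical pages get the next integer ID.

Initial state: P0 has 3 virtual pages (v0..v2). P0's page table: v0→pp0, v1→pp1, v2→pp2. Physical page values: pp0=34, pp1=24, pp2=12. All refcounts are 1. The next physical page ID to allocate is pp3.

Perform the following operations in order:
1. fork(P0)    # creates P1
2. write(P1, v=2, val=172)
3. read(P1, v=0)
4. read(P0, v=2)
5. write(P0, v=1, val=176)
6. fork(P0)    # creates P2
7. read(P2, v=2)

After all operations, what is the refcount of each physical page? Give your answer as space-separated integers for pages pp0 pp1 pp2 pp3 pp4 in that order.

Op 1: fork(P0) -> P1. 3 ppages; refcounts: pp0:2 pp1:2 pp2:2
Op 2: write(P1, v2, 172). refcount(pp2)=2>1 -> COPY to pp3. 4 ppages; refcounts: pp0:2 pp1:2 pp2:1 pp3:1
Op 3: read(P1, v0) -> 34. No state change.
Op 4: read(P0, v2) -> 12. No state change.
Op 5: write(P0, v1, 176). refcount(pp1)=2>1 -> COPY to pp4. 5 ppages; refcounts: pp0:2 pp1:1 pp2:1 pp3:1 pp4:1
Op 6: fork(P0) -> P2. 5 ppages; refcounts: pp0:3 pp1:1 pp2:2 pp3:1 pp4:2
Op 7: read(P2, v2) -> 12. No state change.

Answer: 3 1 2 1 2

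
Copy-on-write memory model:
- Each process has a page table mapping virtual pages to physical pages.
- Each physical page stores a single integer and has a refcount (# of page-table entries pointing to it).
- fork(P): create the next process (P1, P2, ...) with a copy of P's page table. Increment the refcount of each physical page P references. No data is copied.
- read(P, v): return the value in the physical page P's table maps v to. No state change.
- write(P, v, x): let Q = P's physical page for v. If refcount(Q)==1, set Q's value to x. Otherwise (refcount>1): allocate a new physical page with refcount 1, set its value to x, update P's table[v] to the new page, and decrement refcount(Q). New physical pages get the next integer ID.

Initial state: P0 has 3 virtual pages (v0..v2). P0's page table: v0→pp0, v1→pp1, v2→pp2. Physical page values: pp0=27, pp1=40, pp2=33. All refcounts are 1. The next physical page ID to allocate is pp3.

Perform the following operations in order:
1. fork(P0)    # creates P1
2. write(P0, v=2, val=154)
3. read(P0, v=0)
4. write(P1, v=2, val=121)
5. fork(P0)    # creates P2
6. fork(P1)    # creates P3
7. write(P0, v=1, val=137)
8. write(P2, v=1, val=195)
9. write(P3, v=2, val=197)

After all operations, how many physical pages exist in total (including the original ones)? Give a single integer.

Answer: 7

Derivation:
Op 1: fork(P0) -> P1. 3 ppages; refcounts: pp0:2 pp1:2 pp2:2
Op 2: write(P0, v2, 154). refcount(pp2)=2>1 -> COPY to pp3. 4 ppages; refcounts: pp0:2 pp1:2 pp2:1 pp3:1
Op 3: read(P0, v0) -> 27. No state change.
Op 4: write(P1, v2, 121). refcount(pp2)=1 -> write in place. 4 ppages; refcounts: pp0:2 pp1:2 pp2:1 pp3:1
Op 5: fork(P0) -> P2. 4 ppages; refcounts: pp0:3 pp1:3 pp2:1 pp3:2
Op 6: fork(P1) -> P3. 4 ppages; refcounts: pp0:4 pp1:4 pp2:2 pp3:2
Op 7: write(P0, v1, 137). refcount(pp1)=4>1 -> COPY to pp4. 5 ppages; refcounts: pp0:4 pp1:3 pp2:2 pp3:2 pp4:1
Op 8: write(P2, v1, 195). refcount(pp1)=3>1 -> COPY to pp5. 6 ppages; refcounts: pp0:4 pp1:2 pp2:2 pp3:2 pp4:1 pp5:1
Op 9: write(P3, v2, 197). refcount(pp2)=2>1 -> COPY to pp6. 7 ppages; refcounts: pp0:4 pp1:2 pp2:1 pp3:2 pp4:1 pp5:1 pp6:1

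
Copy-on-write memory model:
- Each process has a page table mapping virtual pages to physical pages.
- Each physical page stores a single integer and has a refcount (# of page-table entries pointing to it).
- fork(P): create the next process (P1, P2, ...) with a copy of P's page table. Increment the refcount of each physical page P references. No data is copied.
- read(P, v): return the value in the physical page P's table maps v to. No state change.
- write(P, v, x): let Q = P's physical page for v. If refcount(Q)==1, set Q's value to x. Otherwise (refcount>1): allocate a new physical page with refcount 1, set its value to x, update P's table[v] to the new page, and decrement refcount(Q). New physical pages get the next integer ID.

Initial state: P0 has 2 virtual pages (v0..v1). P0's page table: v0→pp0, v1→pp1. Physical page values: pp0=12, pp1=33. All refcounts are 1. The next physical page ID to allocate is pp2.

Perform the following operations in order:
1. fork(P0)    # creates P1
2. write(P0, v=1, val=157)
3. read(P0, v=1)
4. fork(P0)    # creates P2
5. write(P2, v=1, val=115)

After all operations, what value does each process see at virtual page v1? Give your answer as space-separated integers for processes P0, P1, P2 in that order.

Answer: 157 33 115

Derivation:
Op 1: fork(P0) -> P1. 2 ppages; refcounts: pp0:2 pp1:2
Op 2: write(P0, v1, 157). refcount(pp1)=2>1 -> COPY to pp2. 3 ppages; refcounts: pp0:2 pp1:1 pp2:1
Op 3: read(P0, v1) -> 157. No state change.
Op 4: fork(P0) -> P2. 3 ppages; refcounts: pp0:3 pp1:1 pp2:2
Op 5: write(P2, v1, 115). refcount(pp2)=2>1 -> COPY to pp3. 4 ppages; refcounts: pp0:3 pp1:1 pp2:1 pp3:1
P0: v1 -> pp2 = 157
P1: v1 -> pp1 = 33
P2: v1 -> pp3 = 115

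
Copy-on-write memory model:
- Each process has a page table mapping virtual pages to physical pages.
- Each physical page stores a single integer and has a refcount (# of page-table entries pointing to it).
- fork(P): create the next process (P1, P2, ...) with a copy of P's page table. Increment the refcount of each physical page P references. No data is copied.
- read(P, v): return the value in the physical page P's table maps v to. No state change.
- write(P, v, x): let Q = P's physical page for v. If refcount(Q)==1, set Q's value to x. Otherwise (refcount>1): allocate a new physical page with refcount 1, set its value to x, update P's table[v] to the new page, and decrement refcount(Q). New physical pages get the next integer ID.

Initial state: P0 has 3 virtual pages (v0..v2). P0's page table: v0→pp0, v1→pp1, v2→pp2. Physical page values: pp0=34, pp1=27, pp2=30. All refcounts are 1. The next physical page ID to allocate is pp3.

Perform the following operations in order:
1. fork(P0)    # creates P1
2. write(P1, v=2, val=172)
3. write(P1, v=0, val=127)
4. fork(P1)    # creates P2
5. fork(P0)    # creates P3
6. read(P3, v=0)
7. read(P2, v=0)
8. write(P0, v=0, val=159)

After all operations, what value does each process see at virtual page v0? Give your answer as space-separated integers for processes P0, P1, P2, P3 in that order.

Answer: 159 127 127 34

Derivation:
Op 1: fork(P0) -> P1. 3 ppages; refcounts: pp0:2 pp1:2 pp2:2
Op 2: write(P1, v2, 172). refcount(pp2)=2>1 -> COPY to pp3. 4 ppages; refcounts: pp0:2 pp1:2 pp2:1 pp3:1
Op 3: write(P1, v0, 127). refcount(pp0)=2>1 -> COPY to pp4. 5 ppages; refcounts: pp0:1 pp1:2 pp2:1 pp3:1 pp4:1
Op 4: fork(P1) -> P2. 5 ppages; refcounts: pp0:1 pp1:3 pp2:1 pp3:2 pp4:2
Op 5: fork(P0) -> P3. 5 ppages; refcounts: pp0:2 pp1:4 pp2:2 pp3:2 pp4:2
Op 6: read(P3, v0) -> 34. No state change.
Op 7: read(P2, v0) -> 127. No state change.
Op 8: write(P0, v0, 159). refcount(pp0)=2>1 -> COPY to pp5. 6 ppages; refcounts: pp0:1 pp1:4 pp2:2 pp3:2 pp4:2 pp5:1
P0: v0 -> pp5 = 159
P1: v0 -> pp4 = 127
P2: v0 -> pp4 = 127
P3: v0 -> pp0 = 34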